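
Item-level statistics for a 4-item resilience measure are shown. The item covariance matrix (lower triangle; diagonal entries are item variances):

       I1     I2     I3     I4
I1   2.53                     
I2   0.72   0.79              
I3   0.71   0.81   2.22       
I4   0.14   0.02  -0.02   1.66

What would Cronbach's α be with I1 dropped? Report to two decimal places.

α = 0.39

Remaining items: I2, I3, I4 (k = 3).
Σσᵢ² = 0.79 + 2.22 + 1.66 = 4.67
σ²_total = 4.67 + 2 × 0.81 = 6.29
α (item deleted) = (3/2)·(1 − 4.67/6.29) = 0.39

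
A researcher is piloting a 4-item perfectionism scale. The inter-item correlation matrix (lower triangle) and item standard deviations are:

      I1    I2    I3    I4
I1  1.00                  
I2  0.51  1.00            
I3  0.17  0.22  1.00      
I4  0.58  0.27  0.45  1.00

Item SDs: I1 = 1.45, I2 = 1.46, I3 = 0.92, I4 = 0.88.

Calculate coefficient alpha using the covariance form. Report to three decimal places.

Σσ²ᵢ = 1.45² + 1.46² + 0.92² + 0.88² = 5.8549
Covariances σ_ij = r_ij · s_i · s_j:
  σ(I1,I2) = 0.51 × 1.45 × 1.46 = 1.0797
  σ(I1,I3) = 0.17 × 1.45 × 0.92 = 0.2268
  σ(I1,I4) = 0.58 × 1.45 × 0.88 = 0.7401
  σ(I2,I3) = 0.22 × 1.46 × 0.92 = 0.2955
  σ(I2,I4) = 0.27 × 1.46 × 0.88 = 0.3469
  σ(I3,I4) = 0.45 × 0.92 × 0.88 = 0.3643
σ²_T = Σσ²ᵢ + 2·Σσ_ij = 5.8549 + 2 × 3.0533 = 11.9615
α = (4/3)·(1 − 5.8549/11.9615) = 0.681

coefficient alpha = 0.681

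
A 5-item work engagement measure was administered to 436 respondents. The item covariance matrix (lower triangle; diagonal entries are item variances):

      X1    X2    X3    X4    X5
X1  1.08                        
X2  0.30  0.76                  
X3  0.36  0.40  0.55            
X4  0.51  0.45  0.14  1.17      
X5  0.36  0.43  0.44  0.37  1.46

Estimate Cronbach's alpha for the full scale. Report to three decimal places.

Σσ²ᵢ = 1.08 + 0.76 + 0.55 + 1.17 + 1.46 = 5.02
Sum of the distinct covariances = 3.76
Var(T) = 5.02 + 2 × 3.76 = 12.54
α = (k/(k−1))·(1 − Σσ²ᵢ/Var(T)) = (5/4)·(1 − 5.02/12.54) = 0.750

Cronbach's alpha = 0.750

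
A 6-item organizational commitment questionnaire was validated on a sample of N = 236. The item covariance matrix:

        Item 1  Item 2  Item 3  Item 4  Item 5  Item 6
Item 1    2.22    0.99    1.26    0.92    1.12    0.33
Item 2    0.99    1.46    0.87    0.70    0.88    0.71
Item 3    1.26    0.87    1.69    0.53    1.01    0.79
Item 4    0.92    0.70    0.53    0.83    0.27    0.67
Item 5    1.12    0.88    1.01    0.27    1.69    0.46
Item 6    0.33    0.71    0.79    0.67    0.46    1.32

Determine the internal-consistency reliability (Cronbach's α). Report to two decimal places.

Cronbach's α = 0.86

Σσ²ᵢ = 2.22 + 1.46 + 1.69 + 0.83 + 1.69 + 1.32 = 9.21
Sum of off-diagonal covariances = 11.51
Var(T) = 9.21 + 2 × 11.51 = 32.23
α = (k/(k−1))·(1 − Σσ²ᵢ/Var(T)) = (6/5)·(1 − 9.21/32.23) = 0.86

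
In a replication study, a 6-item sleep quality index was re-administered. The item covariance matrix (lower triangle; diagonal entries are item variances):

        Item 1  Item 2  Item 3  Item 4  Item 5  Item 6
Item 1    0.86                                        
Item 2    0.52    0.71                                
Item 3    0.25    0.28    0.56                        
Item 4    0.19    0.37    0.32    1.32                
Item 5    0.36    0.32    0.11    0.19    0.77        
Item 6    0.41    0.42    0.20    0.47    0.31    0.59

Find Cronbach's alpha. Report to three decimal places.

α = 0.795

Σσᵢ² = 0.86 + 0.71 + 0.56 + 1.32 + 0.77 + 0.59 = 4.81
Σ_{i<j} σ_ij = 4.72
total variance = 4.81 + 2 × 4.72 = 14.25
α = (k/(k−1))·(1 − Σσᵢ²/total variance) = (6/5)·(1 − 4.81/14.25) = 0.795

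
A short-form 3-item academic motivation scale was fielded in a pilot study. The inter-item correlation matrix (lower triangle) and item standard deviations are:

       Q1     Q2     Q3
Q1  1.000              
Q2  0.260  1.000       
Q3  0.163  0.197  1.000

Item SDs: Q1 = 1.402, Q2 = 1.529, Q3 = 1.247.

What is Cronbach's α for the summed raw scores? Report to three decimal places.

Σσ²ᵢ = 1.402² + 1.529² + 1.247² = 5.8585
Covariances σ_ij = r_ij · s_i · s_j:
  σ(Q1,Q2) = 0.260 × 1.402 × 1.529 = 0.5574
  σ(Q1,Q3) = 0.163 × 1.402 × 1.247 = 0.2850
  σ(Q2,Q3) = 0.197 × 1.529 × 1.247 = 0.3756
σ²_T = Σσ²ᵢ + 2·Σσ_ij = 5.8585 + 2 × 1.2180 = 8.2945
α = (3/2)·(1 − 5.8585/8.2945) = 0.441

α = 0.441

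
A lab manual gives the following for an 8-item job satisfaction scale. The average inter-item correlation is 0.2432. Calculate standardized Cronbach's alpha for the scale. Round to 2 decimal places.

Standardized α = k·r̄ / (1 + (k−1)·r̄) = 8 × 0.2432 / (1 + 7 × 0.2432)
  = 1.9456 / 2.7024 = 0.72

standardized Cronbach's alpha = 0.72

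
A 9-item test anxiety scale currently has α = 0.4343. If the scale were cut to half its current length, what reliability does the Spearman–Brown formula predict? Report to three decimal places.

predicted reliability = 0.277

Length factor m = 1/2
α' = m·α / (1 − (1−m)·α)
   = 1/2 × 0.4343 / (1 − (1 − 1/2) × 0.4343)
   = 0.2172 / 0.7829 = 0.277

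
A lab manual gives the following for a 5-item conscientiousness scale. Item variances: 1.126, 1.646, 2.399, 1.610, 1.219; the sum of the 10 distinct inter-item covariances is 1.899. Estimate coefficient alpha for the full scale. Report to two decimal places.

ΣVar(i) = 1.126 + 1.646 + 2.399 + 1.610 + 1.219 = 8.000
Sum of distinct covariances = 1.899
σ²_T = ΣVar(i) + 2·Σcov = 8.000 + 2 × 1.899 = 11.798
α = (5/4)·(1 − 8.000/11.798) = 0.40

α = 0.40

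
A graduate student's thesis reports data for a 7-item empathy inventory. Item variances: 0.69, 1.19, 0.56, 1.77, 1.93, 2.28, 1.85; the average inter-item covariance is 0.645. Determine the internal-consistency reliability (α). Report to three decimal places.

α = 0.846

ΣVar(i) = 0.69 + 1.19 + 0.56 + 1.77 + 1.93 + 2.28 + 1.85 = 10.27
Sum of the 21 distinct covariances = 21 × 0.645 = 13.545
total variance = ΣVar(i) + 2·Σcov = 10.27 + 2 × 13.545 = 37.360
α = (7/6)·(1 − 10.27/37.360) = 0.846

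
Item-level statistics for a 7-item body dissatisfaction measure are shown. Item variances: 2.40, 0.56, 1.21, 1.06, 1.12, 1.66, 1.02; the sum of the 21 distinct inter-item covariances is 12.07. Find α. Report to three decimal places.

sum of item variances = 2.40 + 0.56 + 1.21 + 1.06 + 1.12 + 1.66 + 1.02 = 9.03
Sum of distinct covariances = 12.07
Var(T) = sum of item variances + 2·Σcov = 9.03 + 2 × 12.07 = 33.17
α = (7/6)·(1 − 9.03/33.17) = 0.849

α = 0.849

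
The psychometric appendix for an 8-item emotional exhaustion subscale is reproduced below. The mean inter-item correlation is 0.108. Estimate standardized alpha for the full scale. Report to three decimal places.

Standardized α = k·r̄ / (1 + (k−1)·r̄) = 8 × 0.108 / (1 + 7 × 0.108)
  = 0.8640 / 1.7560 = 0.492

standardized alpha = 0.492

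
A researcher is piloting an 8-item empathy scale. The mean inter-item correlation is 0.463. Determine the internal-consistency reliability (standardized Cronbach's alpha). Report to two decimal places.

standardized Cronbach's alpha = 0.87

Standardized α = k·r̄ / (1 + (k−1)·r̄) = 8 × 0.463 / (1 + 7 × 0.463)
  = 3.7040 / 4.2410 = 0.87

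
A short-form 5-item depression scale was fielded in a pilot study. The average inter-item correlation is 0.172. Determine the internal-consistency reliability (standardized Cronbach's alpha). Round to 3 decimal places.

Standardized α = k·r̄ / (1 + (k−1)·r̄) = 5 × 0.172 / (1 + 4 × 0.172)
  = 0.8600 / 1.6880 = 0.509

α = 0.509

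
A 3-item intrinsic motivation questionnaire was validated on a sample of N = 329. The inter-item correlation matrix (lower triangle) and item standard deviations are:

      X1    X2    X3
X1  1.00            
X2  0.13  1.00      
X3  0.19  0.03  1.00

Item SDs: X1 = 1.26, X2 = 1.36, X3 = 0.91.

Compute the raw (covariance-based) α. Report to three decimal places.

α = 0.275

Σσ²ᵢ = 1.26² + 1.36² + 0.91² = 4.2653
Covariances σ_ij = r_ij · s_i · s_j:
  σ(X1,X2) = 0.13 × 1.26 × 1.36 = 0.2228
  σ(X1,X3) = 0.19 × 1.26 × 0.91 = 0.2179
  σ(X2,X3) = 0.03 × 1.36 × 0.91 = 0.0371
σ²_T = Σσ²ᵢ + 2·Σσ_ij = 4.2653 + 2 × 0.4778 = 5.2209
α = (3/2)·(1 − 4.2653/5.2209) = 0.275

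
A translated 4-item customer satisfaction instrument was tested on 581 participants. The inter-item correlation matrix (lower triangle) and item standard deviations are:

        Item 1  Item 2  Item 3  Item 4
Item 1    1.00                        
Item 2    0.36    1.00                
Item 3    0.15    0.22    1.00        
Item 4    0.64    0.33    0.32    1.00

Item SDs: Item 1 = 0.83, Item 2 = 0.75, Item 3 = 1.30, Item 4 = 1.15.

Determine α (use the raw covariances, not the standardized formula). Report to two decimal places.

Σσ²ᵢ = 0.83² + 0.75² + 1.30² + 1.15² = 4.2639
Covariances σ_ij = r_ij · s_i · s_j:
  σ(Item 1,Item 2) = 0.36 × 0.83 × 0.75 = 0.2241
  σ(Item 1,Item 3) = 0.15 × 0.83 × 1.30 = 0.1618
  σ(Item 1,Item 4) = 0.64 × 0.83 × 1.15 = 0.6109
  σ(Item 2,Item 3) = 0.22 × 0.75 × 1.30 = 0.2145
  σ(Item 2,Item 4) = 0.33 × 0.75 × 1.15 = 0.2846
  σ(Item 3,Item 4) = 0.32 × 1.30 × 1.15 = 0.4784
σ²_T = Σσ²ᵢ + 2·Σσ_ij = 4.2639 + 2 × 1.9743 = 8.2125
α = (4/3)·(1 − 4.2639/8.2125) = 0.64

α = 0.64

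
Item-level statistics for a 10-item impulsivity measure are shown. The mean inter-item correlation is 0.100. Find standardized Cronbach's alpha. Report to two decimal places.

Standardized α = k·r̄ / (1 + (k−1)·r̄) = 10 × 0.100 / (1 + 9 × 0.100)
  = 1.0000 / 1.9000 = 0.53

α = 0.53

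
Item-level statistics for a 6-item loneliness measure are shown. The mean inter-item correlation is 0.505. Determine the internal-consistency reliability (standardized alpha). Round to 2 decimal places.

standardized alpha = 0.86

Standardized α = k·r̄ / (1 + (k−1)·r̄) = 6 × 0.505 / (1 + 5 × 0.505)
  = 3.0300 / 3.5250 = 0.86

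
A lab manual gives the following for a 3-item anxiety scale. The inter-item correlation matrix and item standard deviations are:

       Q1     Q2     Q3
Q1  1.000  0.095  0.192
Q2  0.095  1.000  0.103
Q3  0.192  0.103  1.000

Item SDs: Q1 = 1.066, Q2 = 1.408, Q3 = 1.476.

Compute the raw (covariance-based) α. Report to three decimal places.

α = 0.299

Σσ²ᵢ = 1.066² + 1.408² + 1.476² = 5.2974
Covariances σ_ij = r_ij · s_i · s_j:
  σ(Q1,Q2) = 0.095 × 1.066 × 1.408 = 0.1426
  σ(Q1,Q3) = 0.192 × 1.066 × 1.476 = 0.3021
  σ(Q2,Q3) = 0.103 × 1.408 × 1.476 = 0.2141
σ²_T = Σσ²ᵢ + 2·Σσ_ij = 5.2974 + 2 × 0.6588 = 6.6150
α = (3/2)·(1 − 5.2974/6.6150) = 0.299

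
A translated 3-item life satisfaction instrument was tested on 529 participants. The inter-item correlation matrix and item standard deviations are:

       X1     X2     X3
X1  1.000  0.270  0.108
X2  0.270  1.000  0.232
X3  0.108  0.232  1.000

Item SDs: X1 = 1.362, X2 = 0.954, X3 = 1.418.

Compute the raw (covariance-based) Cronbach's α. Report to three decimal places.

Σσ²ᵢ = 1.362² + 0.954² + 1.418² = 4.7759
Covariances σ_ij = r_ij · s_i · s_j:
  σ(X1,X2) = 0.270 × 1.362 × 0.954 = 0.3508
  σ(X1,X3) = 0.108 × 1.362 × 1.418 = 0.2086
  σ(X2,X3) = 0.232 × 0.954 × 1.418 = 0.3138
σ²_T = Σσ²ᵢ + 2·Σσ_ij = 4.7759 + 2 × 0.8732 = 6.5223
α = (3/2)·(1 − 4.7759/6.5223) = 0.402

α = 0.402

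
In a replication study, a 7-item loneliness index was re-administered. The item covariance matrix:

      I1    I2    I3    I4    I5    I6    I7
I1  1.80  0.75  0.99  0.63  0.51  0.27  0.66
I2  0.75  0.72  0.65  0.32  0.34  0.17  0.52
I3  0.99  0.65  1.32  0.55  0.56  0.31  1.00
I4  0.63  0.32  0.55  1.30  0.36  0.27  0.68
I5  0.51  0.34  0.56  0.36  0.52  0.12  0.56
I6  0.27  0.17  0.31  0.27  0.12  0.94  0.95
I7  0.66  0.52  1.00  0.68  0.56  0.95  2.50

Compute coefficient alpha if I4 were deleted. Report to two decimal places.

Remaining items: I1, I2, I3, I5, I6, I7 (k = 6).
sum of item variances = 1.80 + 0.72 + 1.32 + 0.52 + 0.94 + 2.50 = 7.80
σ²_T = 7.80 + 2 × 8.36 = 24.52
α (item deleted) = (6/5)·(1 − 7.80/24.52) = 0.82

coefficient alpha = 0.82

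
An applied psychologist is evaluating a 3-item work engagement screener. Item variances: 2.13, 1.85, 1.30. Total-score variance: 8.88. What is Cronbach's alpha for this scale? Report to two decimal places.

Cronbach's alpha = 0.61

ΣVar(i) = 2.13 + 1.85 + 1.30 = 5.28
α = (k/(k−1))·(1 − ΣVar(i)/σ²_total) = (3/2)·(1 − 5.28/8.88) = 0.61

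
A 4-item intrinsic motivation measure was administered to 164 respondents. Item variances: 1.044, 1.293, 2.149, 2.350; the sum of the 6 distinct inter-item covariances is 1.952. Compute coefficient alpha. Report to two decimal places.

α = 0.48

Σσ²ᵢ = 1.044 + 1.293 + 2.149 + 2.350 = 6.836
Sum of distinct covariances = 1.952
σ²_T = Σσ²ᵢ + 2·Σcov = 6.836 + 2 × 1.952 = 10.740
α = (4/3)·(1 − 6.836/10.740) = 0.48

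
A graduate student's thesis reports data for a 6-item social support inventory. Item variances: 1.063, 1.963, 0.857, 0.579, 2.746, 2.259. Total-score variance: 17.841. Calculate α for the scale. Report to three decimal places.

α = 0.563

Σσ²ᵢ = 1.063 + 1.963 + 0.857 + 0.579 + 2.746 + 2.259 = 9.467
α = (k/(k−1))·(1 − Σσ²ᵢ/total variance) = (6/5)·(1 − 9.467/17.841) = 0.563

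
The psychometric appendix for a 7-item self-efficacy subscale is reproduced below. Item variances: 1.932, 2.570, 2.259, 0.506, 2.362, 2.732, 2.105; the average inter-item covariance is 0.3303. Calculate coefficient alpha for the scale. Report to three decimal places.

ΣVar(i) = 1.932 + 2.570 + 2.259 + 0.506 + 2.362 + 2.732 + 2.105 = 14.466
Sum of the 21 distinct covariances = 21 × 0.3303 = 6.9363
total variance = ΣVar(i) + 2·Σcov = 14.466 + 2 × 6.9363 = 28.3386
α = (7/6)·(1 − 14.466/28.3386) = 0.571

α = 0.571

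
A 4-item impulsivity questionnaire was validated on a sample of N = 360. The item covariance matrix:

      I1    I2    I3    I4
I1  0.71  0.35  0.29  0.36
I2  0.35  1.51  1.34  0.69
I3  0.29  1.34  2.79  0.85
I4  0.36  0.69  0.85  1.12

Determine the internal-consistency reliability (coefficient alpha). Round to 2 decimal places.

coefficient alpha = 0.74

sum of item variances = 0.71 + 1.51 + 2.79 + 1.12 = 6.13
Sum of the distinct covariances = 3.88
total variance = 6.13 + 2 × 3.88 = 13.89
α = (k/(k−1))·(1 − sum of item variances/total variance) = (4/3)·(1 − 6.13/13.89) = 0.74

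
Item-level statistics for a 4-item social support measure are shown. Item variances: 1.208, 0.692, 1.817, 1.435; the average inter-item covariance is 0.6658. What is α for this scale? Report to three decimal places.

sum of item variances = 1.208 + 0.692 + 1.817 + 1.435 = 5.152
Sum of the 6 distinct covariances = 6 × 0.6658 = 3.9948
σ²_T = sum of item variances + 2·Σcov = 5.152 + 2 × 3.9948 = 13.1416
α = (4/3)·(1 − 5.152/13.1416) = 0.811

α = 0.811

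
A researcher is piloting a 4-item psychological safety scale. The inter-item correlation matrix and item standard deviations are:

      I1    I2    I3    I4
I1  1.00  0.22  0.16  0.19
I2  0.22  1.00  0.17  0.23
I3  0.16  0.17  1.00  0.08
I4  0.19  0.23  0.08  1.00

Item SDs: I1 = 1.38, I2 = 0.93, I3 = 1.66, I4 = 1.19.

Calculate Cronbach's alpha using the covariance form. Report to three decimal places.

Σσ²ᵢ = 1.38² + 0.93² + 1.66² + 1.19² = 6.9410
Covariances σ_ij = r_ij · s_i · s_j:
  σ(I1,I2) = 0.22 × 1.38 × 0.93 = 0.2823
  σ(I1,I3) = 0.16 × 1.38 × 1.66 = 0.3665
  σ(I1,I4) = 0.19 × 1.38 × 1.19 = 0.3120
  σ(I2,I3) = 0.17 × 0.93 × 1.66 = 0.2624
  σ(I2,I4) = 0.23 × 0.93 × 1.19 = 0.2545
  σ(I3,I4) = 0.08 × 1.66 × 1.19 = 0.1580
σ²_T = Σσ²ᵢ + 2·Σσ_ij = 6.9410 + 2 × 1.6357 = 10.2124
α = (4/3)·(1 − 6.9410/10.2124) = 0.427

α = 0.427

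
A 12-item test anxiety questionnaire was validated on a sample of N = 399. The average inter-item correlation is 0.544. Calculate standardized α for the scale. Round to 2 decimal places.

Standardized α = k·r̄ / (1 + (k−1)·r̄) = 12 × 0.544 / (1 + 11 × 0.544)
  = 6.5280 / 6.9840 = 0.93

α = 0.93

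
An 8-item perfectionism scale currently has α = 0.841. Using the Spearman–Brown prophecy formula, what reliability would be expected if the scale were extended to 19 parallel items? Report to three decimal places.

Length factor m = 19/8 = 2.3750
α' = m·α / (1 + (m−1)·α)
   = 19/8 × 0.841 / (1 + (19/8 − 1) × 0.841)
   = 1.9974 / 2.1564 = 0.926

predicted reliability = 0.926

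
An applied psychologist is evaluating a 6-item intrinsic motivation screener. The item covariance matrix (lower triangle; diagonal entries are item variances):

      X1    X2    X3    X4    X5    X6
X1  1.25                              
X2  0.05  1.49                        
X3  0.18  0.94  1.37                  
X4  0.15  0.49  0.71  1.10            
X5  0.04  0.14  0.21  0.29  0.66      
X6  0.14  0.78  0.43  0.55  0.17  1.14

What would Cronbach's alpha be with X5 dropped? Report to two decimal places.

Cronbach's alpha = 0.73

Remaining items: X1, X2, X3, X4, X6 (k = 5).
Σσᵢ² = 1.25 + 1.49 + 1.37 + 1.10 + 1.14 = 6.35
Var(T) = 6.35 + 2 × 4.42 = 15.19
α (item deleted) = (5/4)·(1 − 6.35/15.19) = 0.73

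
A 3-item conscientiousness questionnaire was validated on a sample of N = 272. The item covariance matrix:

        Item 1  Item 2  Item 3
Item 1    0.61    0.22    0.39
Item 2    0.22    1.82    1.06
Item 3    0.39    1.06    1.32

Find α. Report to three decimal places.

sum of item variances = 0.61 + 1.82 + 1.32 = 3.75
Sum of off-diagonal covariances = 1.67
Var(T) = 3.75 + 2 × 1.67 = 7.09
α = (k/(k−1))·(1 − sum of item variances/Var(T)) = (3/2)·(1 − 3.75/7.09) = 0.707

α = 0.707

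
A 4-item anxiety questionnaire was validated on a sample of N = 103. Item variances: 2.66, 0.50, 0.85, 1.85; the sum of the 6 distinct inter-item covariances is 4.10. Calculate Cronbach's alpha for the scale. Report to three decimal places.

Σσᵢ² = 2.66 + 0.50 + 0.85 + 1.85 = 5.86
Sum of distinct covariances = 4.10
σ²_T = Σσᵢ² + 2·Σcov = 5.86 + 2 × 4.10 = 14.06
α = (4/3)·(1 − 5.86/14.06) = 0.778

α = 0.778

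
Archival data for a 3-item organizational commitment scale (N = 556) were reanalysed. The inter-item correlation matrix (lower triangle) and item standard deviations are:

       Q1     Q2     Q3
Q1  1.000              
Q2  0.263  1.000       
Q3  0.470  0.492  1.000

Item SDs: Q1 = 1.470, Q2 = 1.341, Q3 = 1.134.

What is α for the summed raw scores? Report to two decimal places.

Σσ²ᵢ = 1.470² + 1.341² + 1.134² = 5.2451
Covariances σ_ij = r_ij · s_i · s_j:
  σ(Q1,Q2) = 0.263 × 1.470 × 1.341 = 0.5184
  σ(Q1,Q3) = 0.470 × 1.470 × 1.134 = 0.7835
  σ(Q2,Q3) = 0.492 × 1.341 × 1.134 = 0.7482
σ²_T = Σσ²ᵢ + 2·Σσ_ij = 5.2451 + 2 × 2.0501 = 9.3453
α = (3/2)·(1 − 5.2451/9.3453) = 0.66

α = 0.66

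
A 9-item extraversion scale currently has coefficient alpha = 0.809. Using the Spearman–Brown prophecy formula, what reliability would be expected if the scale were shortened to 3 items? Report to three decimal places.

Length factor m = 3/9 = 0.3333
α' = m·α / (1 − (1−m)·α)
   = 3/9 × 0.809 / (1 − (1 − 3/9) × 0.809)
   = 0.2697 / 0.4607 = 0.585

predicted reliability = 0.585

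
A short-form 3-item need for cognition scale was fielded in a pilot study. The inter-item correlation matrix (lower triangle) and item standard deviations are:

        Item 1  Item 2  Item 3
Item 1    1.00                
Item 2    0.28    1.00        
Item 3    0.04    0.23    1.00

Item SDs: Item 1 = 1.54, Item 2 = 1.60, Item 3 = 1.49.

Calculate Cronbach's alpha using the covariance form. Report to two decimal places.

Σσ²ᵢ = 1.54² + 1.60² + 1.49² = 7.1517
Covariances σ_ij = r_ij · s_i · s_j:
  σ(Item 1,Item 2) = 0.28 × 1.54 × 1.60 = 0.6899
  σ(Item 1,Item 3) = 0.04 × 1.54 × 1.49 = 0.0918
  σ(Item 2,Item 3) = 0.23 × 1.60 × 1.49 = 0.5483
σ²_T = Σσ²ᵢ + 2·Σσ_ij = 7.1517 + 2 × 1.3300 = 9.8117
α = (3/2)·(1 − 7.1517/9.8117) = 0.41

Cronbach's alpha = 0.41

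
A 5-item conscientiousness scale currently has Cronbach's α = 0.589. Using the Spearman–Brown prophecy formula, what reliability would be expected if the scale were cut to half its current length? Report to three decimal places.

predicted reliability = 0.417

Length factor m = 1/2
α' = m·α / (1 − (1−m)·α)
   = 1/2 × 0.589 / (1 − (1 − 1/2) × 0.589)
   = 0.2945 / 0.7055 = 0.417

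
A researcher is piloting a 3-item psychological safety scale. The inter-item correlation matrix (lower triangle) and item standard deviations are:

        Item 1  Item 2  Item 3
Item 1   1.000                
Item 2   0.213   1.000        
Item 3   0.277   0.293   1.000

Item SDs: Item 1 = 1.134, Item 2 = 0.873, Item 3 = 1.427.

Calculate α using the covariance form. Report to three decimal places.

Σσ²ᵢ = 1.134² + 0.873² + 1.427² = 4.0844
Covariances σ_ij = r_ij · s_i · s_j:
  σ(Item 1,Item 2) = 0.213 × 1.134 × 0.873 = 0.2109
  σ(Item 1,Item 3) = 0.277 × 1.134 × 1.427 = 0.4482
  σ(Item 2,Item 3) = 0.293 × 0.873 × 1.427 = 0.3650
σ²_T = Σσ²ᵢ + 2·Σσ_ij = 4.0844 + 2 × 1.0241 = 6.1326
α = (3/2)·(1 − 4.0844/6.1326) = 0.501

α = 0.501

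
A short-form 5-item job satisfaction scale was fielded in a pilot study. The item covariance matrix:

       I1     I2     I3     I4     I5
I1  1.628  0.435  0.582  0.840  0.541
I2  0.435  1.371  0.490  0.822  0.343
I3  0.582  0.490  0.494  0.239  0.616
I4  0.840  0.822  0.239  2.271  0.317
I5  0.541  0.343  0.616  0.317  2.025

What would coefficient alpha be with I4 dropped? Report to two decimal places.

coefficient alpha = 0.70

Remaining items: I1, I2, I3, I5 (k = 4).
Σσ²ᵢ = 1.628 + 1.371 + 0.494 + 2.025 = 5.518
Var(T) = 5.518 + 2 × 3.007 = 11.532
α (item deleted) = (4/3)·(1 − 5.518/11.532) = 0.70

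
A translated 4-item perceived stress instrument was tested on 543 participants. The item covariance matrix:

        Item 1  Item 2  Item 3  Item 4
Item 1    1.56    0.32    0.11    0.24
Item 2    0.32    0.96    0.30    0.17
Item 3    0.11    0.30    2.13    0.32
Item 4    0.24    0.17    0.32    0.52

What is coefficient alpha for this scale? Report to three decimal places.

coefficient alpha = 0.481

ΣVar(i) = 1.56 + 0.96 + 2.13 + 0.52 = 5.17
Sum of off-diagonal covariances = 1.46
total variance = 5.17 + 2 × 1.46 = 8.09
α = (k/(k−1))·(1 − ΣVar(i)/total variance) = (4/3)·(1 − 5.17/8.09) = 0.481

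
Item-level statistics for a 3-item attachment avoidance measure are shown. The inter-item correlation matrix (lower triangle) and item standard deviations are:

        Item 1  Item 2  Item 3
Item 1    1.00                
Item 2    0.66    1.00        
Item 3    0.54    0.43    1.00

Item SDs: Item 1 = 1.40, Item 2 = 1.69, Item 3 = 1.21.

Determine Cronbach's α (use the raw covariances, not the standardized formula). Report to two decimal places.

Σσ²ᵢ = 1.40² + 1.69² + 1.21² = 6.2802
Covariances σ_ij = r_ij · s_i · s_j:
  σ(Item 1,Item 2) = 0.66 × 1.40 × 1.69 = 1.5616
  σ(Item 1,Item 3) = 0.54 × 1.40 × 1.21 = 0.9148
  σ(Item 2,Item 3) = 0.43 × 1.69 × 1.21 = 0.8793
σ²_T = Σσ²ᵢ + 2·Σσ_ij = 6.2802 + 2 × 3.3557 = 12.9916
α = (3/2)·(1 − 6.2802/12.9916) = 0.77

Cronbach's α = 0.77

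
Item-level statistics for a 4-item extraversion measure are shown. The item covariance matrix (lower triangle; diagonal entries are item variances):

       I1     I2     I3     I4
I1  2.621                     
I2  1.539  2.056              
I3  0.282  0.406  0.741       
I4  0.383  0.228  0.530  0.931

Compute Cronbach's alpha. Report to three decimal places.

Σσᵢ² = 2.621 + 2.056 + 0.741 + 0.931 = 6.349
Sum of off-diagonal covariances = 3.368
σ²_T = 6.349 + 2 × 3.368 = 13.085
α = (k/(k−1))·(1 − Σσᵢ²/σ²_T) = (4/3)·(1 − 6.349/13.085) = 0.686

Cronbach's alpha = 0.686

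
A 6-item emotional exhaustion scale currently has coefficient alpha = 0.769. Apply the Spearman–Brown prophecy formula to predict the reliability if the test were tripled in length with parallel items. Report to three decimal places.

predicted reliability = 0.909

Length factor m = 3
α' = m·α / (1 + (m−1)·α)
   = 3 × 0.769 / (1 + (3 − 1) × 0.769)
   = 2.3070 / 2.5380 = 0.909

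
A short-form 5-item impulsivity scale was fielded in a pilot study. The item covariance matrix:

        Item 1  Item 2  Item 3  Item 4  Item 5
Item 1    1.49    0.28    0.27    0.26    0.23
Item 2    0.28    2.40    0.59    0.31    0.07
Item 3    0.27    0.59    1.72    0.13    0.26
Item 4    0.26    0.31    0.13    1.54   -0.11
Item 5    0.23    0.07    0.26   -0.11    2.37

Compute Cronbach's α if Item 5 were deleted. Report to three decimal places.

Remaining items: Item 1, Item 2, Item 3, Item 4 (k = 4).
Σσᵢ² = 1.49 + 2.40 + 1.72 + 1.54 = 7.15
Var(T) = 7.15 + 2 × 1.84 = 10.83
α (item deleted) = (4/3)·(1 − 7.15/10.83) = 0.453

α = 0.453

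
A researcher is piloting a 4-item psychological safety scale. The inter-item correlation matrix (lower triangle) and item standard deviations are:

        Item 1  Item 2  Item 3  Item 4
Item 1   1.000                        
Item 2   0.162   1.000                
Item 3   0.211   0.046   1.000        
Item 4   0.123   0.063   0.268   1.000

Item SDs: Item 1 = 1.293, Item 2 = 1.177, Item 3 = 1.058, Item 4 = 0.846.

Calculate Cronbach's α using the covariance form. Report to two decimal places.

α = 0.39

Σσ²ᵢ = 1.293² + 1.177² + 1.058² + 0.846² = 4.8923
Covariances σ_ij = r_ij · s_i · s_j:
  σ(Item 1,Item 2) = 0.162 × 1.293 × 1.177 = 0.2465
  σ(Item 1,Item 3) = 0.211 × 1.293 × 1.058 = 0.2886
  σ(Item 1,Item 4) = 0.123 × 1.293 × 0.846 = 0.1345
  σ(Item 2,Item 3) = 0.046 × 1.177 × 1.058 = 0.0573
  σ(Item 2,Item 4) = 0.063 × 1.177 × 0.846 = 0.0627
  σ(Item 3,Item 4) = 0.268 × 1.058 × 0.846 = 0.2399
σ²_T = Σσ²ᵢ + 2·Σσ_ij = 4.8923 + 2 × 1.0295 = 6.9513
α = (4/3)·(1 − 4.8923/6.9513) = 0.39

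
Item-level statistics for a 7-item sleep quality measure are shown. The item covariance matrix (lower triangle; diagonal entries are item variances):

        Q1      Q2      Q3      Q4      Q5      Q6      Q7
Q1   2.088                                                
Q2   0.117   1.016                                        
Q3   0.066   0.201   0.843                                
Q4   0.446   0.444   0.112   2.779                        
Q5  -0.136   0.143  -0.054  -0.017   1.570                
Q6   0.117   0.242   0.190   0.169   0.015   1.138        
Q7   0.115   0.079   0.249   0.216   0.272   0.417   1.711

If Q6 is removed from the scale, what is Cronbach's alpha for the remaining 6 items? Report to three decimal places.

Remaining items: Q1, Q2, Q3, Q4, Q5, Q7 (k = 6).
ΣVar(i) = 2.088 + 1.016 + 0.843 + 2.779 + 1.570 + 1.711 = 10.007
σ²_T = 10.007 + 2 × 2.253 = 14.513
α (item deleted) = (6/5)·(1 − 10.007/14.513) = 0.373

Cronbach's alpha = 0.373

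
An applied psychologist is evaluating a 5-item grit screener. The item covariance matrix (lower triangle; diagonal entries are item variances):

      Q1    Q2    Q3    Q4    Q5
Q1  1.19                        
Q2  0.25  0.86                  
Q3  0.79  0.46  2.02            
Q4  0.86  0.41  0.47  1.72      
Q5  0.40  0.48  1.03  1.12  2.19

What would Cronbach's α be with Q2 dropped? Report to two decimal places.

Remaining items: Q1, Q3, Q4, Q5 (k = 4).
ΣVar(i) = 1.19 + 2.02 + 1.72 + 2.19 = 7.12
total variance = 7.12 + 2 × 4.67 = 16.46
α (item deleted) = (4/3)·(1 − 7.12/16.46) = 0.76

Cronbach's α = 0.76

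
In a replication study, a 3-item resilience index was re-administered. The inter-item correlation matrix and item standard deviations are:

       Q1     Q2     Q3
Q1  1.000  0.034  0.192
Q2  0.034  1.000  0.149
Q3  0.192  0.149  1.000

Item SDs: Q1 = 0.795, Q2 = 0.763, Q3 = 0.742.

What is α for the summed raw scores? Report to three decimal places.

Σσ²ᵢ = 0.795² + 0.763² + 0.742² = 1.7648
Covariances σ_ij = r_ij · s_i · s_j:
  σ(Q1,Q2) = 0.034 × 0.795 × 0.763 = 0.0206
  σ(Q1,Q3) = 0.192 × 0.795 × 0.742 = 0.1133
  σ(Q2,Q3) = 0.149 × 0.763 × 0.742 = 0.0844
σ²_T = Σσ²ᵢ + 2·Σσ_ij = 1.7648 + 2 × 0.2183 = 2.2014
α = (3/2)·(1 − 1.7648/2.2014) = 0.297

α = 0.297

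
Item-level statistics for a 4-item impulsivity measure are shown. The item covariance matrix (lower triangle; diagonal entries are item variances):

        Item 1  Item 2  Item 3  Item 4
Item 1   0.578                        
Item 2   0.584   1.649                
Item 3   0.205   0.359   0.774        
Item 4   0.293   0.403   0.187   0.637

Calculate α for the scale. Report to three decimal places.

α = 0.703

Σσᵢ² = 0.578 + 1.649 + 0.774 + 0.637 = 3.638
Sum of the distinct covariances = 2.031
total variance = 3.638 + 2 × 2.031 = 7.700
α = (k/(k−1))·(1 − Σσᵢ²/total variance) = (4/3)·(1 − 3.638/7.700) = 0.703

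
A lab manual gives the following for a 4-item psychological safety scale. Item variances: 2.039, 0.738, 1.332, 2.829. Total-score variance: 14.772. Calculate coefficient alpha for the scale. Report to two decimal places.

sum of item variances = 2.039 + 0.738 + 1.332 + 2.829 = 6.938
α = (k/(k−1))·(1 − sum of item variances/Var(T)) = (4/3)·(1 − 6.938/14.772) = 0.71

α = 0.71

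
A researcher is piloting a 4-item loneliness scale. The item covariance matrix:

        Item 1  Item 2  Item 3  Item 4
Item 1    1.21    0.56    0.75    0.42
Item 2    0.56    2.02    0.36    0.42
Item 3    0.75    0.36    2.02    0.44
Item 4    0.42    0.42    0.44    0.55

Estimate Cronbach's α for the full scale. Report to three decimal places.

sum of item variances = 1.21 + 2.02 + 2.02 + 0.55 = 5.80
Sum of the distinct covariances = 2.95
σ²_T = 5.80 + 2 × 2.95 = 11.70
α = (k/(k−1))·(1 − sum of item variances/σ²_T) = (4/3)·(1 − 5.80/11.70) = 0.672

Cronbach's α = 0.672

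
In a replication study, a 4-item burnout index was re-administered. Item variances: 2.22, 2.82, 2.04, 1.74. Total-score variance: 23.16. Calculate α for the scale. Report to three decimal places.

ΣVar(i) = 2.22 + 2.82 + 2.04 + 1.74 = 8.82
α = (k/(k−1))·(1 − ΣVar(i)/σ²_T) = (4/3)·(1 − 8.82/23.16) = 0.826

α = 0.826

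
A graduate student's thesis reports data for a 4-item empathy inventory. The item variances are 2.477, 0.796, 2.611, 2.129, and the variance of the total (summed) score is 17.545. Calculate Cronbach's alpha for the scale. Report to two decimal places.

ΣVar(i) = 2.477 + 0.796 + 2.611 + 2.129 = 8.013
α = (k/(k−1))·(1 − ΣVar(i)/total variance) = (4/3)·(1 − 8.013/17.545) = 0.72

Cronbach's alpha = 0.72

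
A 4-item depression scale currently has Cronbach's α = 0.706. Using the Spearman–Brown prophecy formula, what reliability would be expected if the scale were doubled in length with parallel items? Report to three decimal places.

predicted reliability = 0.828

Length factor m = 2
α' = m·α / (1 + (m−1)·α)
   = 2 × 0.706 / (1 + (2 − 1) × 0.706)
   = 1.4120 / 1.7060 = 0.828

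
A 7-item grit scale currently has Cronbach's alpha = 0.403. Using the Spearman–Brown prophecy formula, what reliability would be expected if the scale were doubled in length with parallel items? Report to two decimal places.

predicted reliability = 0.57

Length factor m = 2
α' = m·α / (1 + (m−1)·α)
   = 2 × 0.403 / (1 + (2 − 1) × 0.403)
   = 0.8060 / 1.4030 = 0.57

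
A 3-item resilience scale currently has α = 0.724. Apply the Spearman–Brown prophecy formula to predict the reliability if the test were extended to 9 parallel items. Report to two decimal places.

Length factor m = 9/3 = 3.0000
α' = m·α / (1 + (m−1)·α)
   = 9/3 × 0.724 / (1 + (9/3 − 1) × 0.724)
   = 2.1720 / 2.4480 = 0.89

predicted reliability = 0.89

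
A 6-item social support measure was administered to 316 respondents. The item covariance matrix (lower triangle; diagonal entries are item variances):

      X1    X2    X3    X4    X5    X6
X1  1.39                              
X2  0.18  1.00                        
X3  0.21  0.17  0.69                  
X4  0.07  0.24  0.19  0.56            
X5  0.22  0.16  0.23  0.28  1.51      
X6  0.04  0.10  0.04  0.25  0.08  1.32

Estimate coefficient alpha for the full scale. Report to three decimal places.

sum of item variances = 1.39 + 1.00 + 0.69 + 0.56 + 1.51 + 1.32 = 6.47
Σ_{i<j} σ_ij = 2.46
Var(T) = 6.47 + 2 × 2.46 = 11.39
α = (k/(k−1))·(1 − sum of item variances/Var(T)) = (6/5)·(1 − 6.47/11.39) = 0.518

α = 0.518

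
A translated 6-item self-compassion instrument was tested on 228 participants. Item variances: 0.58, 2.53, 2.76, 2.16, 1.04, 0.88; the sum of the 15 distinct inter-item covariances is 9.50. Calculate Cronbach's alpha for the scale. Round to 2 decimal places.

Σσ²ᵢ = 0.58 + 2.53 + 2.76 + 2.16 + 1.04 + 0.88 = 9.95
Sum of distinct covariances = 9.50
Var(T) = Σσ²ᵢ + 2·Σcov = 9.95 + 2 × 9.50 = 28.95
α = (6/5)·(1 − 9.95/28.95) = 0.79

Cronbach's alpha = 0.79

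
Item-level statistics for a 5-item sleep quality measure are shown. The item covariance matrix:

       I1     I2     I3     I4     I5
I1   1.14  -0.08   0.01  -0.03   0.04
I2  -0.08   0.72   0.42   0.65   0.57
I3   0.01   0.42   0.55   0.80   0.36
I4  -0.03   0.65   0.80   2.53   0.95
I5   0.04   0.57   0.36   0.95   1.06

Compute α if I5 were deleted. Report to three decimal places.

Remaining items: I1, I2, I3, I4 (k = 4).
Σσᵢ² = 1.14 + 0.72 + 0.55 + 2.53 = 4.94
Var(T) = 4.94 + 2 × 1.77 = 8.48
α (item deleted) = (4/3)·(1 − 4.94/8.48) = 0.557

α = 0.557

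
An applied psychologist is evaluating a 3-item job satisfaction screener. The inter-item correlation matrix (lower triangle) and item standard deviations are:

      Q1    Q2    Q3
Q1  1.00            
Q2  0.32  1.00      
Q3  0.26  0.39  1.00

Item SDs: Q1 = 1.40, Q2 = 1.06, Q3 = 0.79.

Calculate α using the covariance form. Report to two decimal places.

Σσ²ᵢ = 1.40² + 1.06² + 0.79² = 3.7077
Covariances σ_ij = r_ij · s_i · s_j:
  σ(Q1,Q2) = 0.32 × 1.40 × 1.06 = 0.4749
  σ(Q1,Q3) = 0.26 × 1.40 × 0.79 = 0.2876
  σ(Q2,Q3) = 0.39 × 1.06 × 0.79 = 0.3266
σ²_T = Σσ²ᵢ + 2·Σσ_ij = 3.7077 + 2 × 1.0891 = 5.8859
α = (3/2)·(1 − 3.7077/5.8859) = 0.56

α = 0.56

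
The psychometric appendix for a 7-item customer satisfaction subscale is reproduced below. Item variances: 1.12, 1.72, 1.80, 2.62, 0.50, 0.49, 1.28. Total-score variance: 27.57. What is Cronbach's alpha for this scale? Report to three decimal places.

Σσ²ᵢ = 1.12 + 1.72 + 1.80 + 2.62 + 0.50 + 0.49 + 1.28 = 9.53
α = (k/(k−1))·(1 − Σσ²ᵢ/Var(T)) = (7/6)·(1 − 9.53/27.57) = 0.763

α = 0.763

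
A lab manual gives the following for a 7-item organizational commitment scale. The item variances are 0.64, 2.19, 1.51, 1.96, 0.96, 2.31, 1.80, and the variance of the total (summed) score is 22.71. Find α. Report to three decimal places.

ΣVar(i) = 0.64 + 2.19 + 1.51 + 1.96 + 0.96 + 2.31 + 1.80 = 11.37
α = (k/(k−1))·(1 − ΣVar(i)/total variance) = (7/6)·(1 − 11.37/22.71) = 0.583

α = 0.583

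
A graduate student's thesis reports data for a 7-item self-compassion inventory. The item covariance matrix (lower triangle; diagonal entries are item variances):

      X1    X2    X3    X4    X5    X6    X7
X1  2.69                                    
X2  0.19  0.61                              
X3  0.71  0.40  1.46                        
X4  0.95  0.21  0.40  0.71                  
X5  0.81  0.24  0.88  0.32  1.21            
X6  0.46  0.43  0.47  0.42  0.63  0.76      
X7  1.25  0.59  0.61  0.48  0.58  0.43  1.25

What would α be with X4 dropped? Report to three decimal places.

α = 0.822

Remaining items: X1, X2, X3, X5, X6, X7 (k = 6).
sum of item variances = 2.69 + 0.61 + 1.46 + 1.21 + 0.76 + 1.25 = 7.98
σ²_T = 7.98 + 2 × 8.68 = 25.34
α (item deleted) = (6/5)·(1 − 7.98/25.34) = 0.822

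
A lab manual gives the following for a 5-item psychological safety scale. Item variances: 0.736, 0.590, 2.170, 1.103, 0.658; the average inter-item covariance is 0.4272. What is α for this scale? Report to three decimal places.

α = 0.774

ΣVar(i) = 0.736 + 0.590 + 2.170 + 1.103 + 0.658 = 5.257
Sum of the 10 distinct covariances = 10 × 0.4272 = 4.2720
total variance = ΣVar(i) + 2·Σcov = 5.257 + 2 × 4.2720 = 13.8010
α = (5/4)·(1 − 5.257/13.8010) = 0.774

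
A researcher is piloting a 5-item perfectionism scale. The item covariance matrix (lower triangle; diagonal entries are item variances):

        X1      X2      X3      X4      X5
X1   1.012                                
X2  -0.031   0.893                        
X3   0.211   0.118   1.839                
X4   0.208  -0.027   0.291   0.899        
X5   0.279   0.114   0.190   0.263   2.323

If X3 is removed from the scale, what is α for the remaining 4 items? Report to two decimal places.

Remaining items: X1, X2, X4, X5 (k = 4).
Σσ²ᵢ = 1.012 + 0.893 + 0.899 + 2.323 = 5.127
Var(T) = 5.127 + 2 × 0.806 = 6.739
α (item deleted) = (4/3)·(1 − 5.127/6.739) = 0.32

α = 0.32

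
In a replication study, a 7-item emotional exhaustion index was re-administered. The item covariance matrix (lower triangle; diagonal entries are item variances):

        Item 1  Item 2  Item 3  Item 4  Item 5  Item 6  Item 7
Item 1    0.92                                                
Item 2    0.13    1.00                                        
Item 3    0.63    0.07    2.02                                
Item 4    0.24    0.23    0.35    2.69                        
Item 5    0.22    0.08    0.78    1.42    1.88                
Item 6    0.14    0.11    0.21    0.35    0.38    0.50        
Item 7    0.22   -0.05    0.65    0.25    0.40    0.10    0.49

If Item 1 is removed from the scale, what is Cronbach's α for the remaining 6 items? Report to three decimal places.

α = 0.665

Remaining items: Item 2, Item 3, Item 4, Item 5, Item 6, Item 7 (k = 6).
sum of item variances = 1.00 + 2.02 + 2.69 + 1.88 + 0.50 + 0.49 = 8.58
total variance = 8.58 + 2 × 5.33 = 19.24
α (item deleted) = (6/5)·(1 − 8.58/19.24) = 0.665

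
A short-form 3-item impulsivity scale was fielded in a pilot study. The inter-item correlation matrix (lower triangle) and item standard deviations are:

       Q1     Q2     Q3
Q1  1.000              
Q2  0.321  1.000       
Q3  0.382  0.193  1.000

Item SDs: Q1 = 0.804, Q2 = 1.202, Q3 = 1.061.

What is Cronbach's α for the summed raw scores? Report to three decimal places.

Σσ²ᵢ = 0.804² + 1.202² + 1.061² = 3.2169
Covariances σ_ij = r_ij · s_i · s_j:
  σ(Q1,Q2) = 0.321 × 0.804 × 1.202 = 0.3102
  σ(Q1,Q3) = 0.382 × 0.804 × 1.061 = 0.3259
  σ(Q2,Q3) = 0.193 × 1.202 × 1.061 = 0.2461
σ²_T = Σσ²ᵢ + 2·Σσ_ij = 3.2169 + 2 × 0.8822 = 4.9813
α = (3/2)·(1 − 3.2169/4.9813) = 0.531

Cronbach's α = 0.531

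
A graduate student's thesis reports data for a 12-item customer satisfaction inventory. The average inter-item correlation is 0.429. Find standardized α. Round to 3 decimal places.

standardized α = 0.900

Standardized α = k·r̄ / (1 + (k−1)·r̄) = 12 × 0.429 / (1 + 11 × 0.429)
  = 5.1480 / 5.7190 = 0.900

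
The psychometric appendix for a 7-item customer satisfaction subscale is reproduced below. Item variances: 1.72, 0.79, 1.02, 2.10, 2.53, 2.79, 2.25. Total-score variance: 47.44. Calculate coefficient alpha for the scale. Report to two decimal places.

α = 0.84

ΣVar(i) = 1.72 + 0.79 + 1.02 + 2.10 + 2.53 + 2.79 + 2.25 = 13.20
α = (k/(k−1))·(1 − ΣVar(i)/total variance) = (7/6)·(1 − 13.20/47.44) = 0.84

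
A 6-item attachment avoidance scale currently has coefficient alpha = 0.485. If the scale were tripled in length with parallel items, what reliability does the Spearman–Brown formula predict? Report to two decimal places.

Length factor m = 3
α' = m·α / (1 + (m−1)·α)
   = 3 × 0.485 / (1 + (3 − 1) × 0.485)
   = 1.4550 / 1.9700 = 0.74

predicted reliability = 0.74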